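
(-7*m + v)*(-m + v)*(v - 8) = 7*m^2*v - 56*m^2 - 8*m*v^2 + 64*m*v + v^3 - 8*v^2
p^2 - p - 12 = (p - 4)*(p + 3)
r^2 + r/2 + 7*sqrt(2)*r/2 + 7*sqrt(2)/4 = (r + 1/2)*(r + 7*sqrt(2)/2)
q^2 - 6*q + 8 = (q - 4)*(q - 2)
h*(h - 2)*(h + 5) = h^3 + 3*h^2 - 10*h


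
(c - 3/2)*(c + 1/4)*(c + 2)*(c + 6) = c^4 + 27*c^3/4 + 13*c^2/8 - 18*c - 9/2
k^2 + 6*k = k*(k + 6)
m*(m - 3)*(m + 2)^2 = m^4 + m^3 - 8*m^2 - 12*m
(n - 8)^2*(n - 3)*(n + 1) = n^4 - 18*n^3 + 93*n^2 - 80*n - 192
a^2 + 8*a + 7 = (a + 1)*(a + 7)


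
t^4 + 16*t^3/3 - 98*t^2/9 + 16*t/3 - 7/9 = (t - 1)*(t - 1/3)^2*(t + 7)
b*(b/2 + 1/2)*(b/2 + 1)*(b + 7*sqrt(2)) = b^4/4 + 3*b^3/4 + 7*sqrt(2)*b^3/4 + b^2/2 + 21*sqrt(2)*b^2/4 + 7*sqrt(2)*b/2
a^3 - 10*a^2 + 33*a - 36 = (a - 4)*(a - 3)^2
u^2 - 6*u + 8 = (u - 4)*(u - 2)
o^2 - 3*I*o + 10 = (o - 5*I)*(o + 2*I)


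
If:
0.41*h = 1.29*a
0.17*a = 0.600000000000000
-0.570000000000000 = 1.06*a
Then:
No Solution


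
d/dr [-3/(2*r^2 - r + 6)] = 3*(4*r - 1)/(2*r^2 - r + 6)^2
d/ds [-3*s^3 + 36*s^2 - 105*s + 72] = -9*s^2 + 72*s - 105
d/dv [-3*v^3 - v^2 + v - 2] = -9*v^2 - 2*v + 1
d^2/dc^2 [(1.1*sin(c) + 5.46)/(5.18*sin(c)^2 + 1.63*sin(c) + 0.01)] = (-29.5156399999999*sin(c)^5 - 576.731876*sin(c)^4 - 78.9297319999999*sin(c)^3 + 865.671992*sin(c)^2 + 276.352792*sin(c) + 28.411832)/(5.18*sin(c)^2 + 1.63*sin(c) + 0.01)^3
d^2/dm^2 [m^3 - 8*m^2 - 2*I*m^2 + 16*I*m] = 6*m - 16 - 4*I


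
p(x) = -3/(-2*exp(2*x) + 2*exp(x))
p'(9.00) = 0.00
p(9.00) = 0.00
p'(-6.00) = 605.14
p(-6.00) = -606.65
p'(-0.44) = -5.30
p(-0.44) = -6.54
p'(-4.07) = 87.81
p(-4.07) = -89.36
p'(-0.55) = -2.24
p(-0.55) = -6.15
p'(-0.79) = 1.02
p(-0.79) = -6.05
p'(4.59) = -0.00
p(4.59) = 0.00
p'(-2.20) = 13.33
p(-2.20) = -15.22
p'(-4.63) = 153.76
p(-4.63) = -155.29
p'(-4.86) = 193.52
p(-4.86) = -195.05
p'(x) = -3*(4*exp(2*x) - 2*exp(x))/(-2*exp(2*x) + 2*exp(x))^2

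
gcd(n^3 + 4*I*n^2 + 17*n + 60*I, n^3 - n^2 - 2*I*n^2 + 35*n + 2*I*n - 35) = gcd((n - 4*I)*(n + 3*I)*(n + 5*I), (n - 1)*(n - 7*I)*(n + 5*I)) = n + 5*I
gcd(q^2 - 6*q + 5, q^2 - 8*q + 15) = q - 5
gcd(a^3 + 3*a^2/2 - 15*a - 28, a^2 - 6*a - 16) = a + 2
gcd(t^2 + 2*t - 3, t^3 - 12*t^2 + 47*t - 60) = 1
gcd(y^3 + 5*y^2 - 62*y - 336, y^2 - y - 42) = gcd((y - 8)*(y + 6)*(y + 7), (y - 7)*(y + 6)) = y + 6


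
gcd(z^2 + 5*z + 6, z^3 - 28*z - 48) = z + 2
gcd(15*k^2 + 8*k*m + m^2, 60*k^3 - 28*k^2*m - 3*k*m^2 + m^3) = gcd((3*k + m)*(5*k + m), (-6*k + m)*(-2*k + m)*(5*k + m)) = 5*k + m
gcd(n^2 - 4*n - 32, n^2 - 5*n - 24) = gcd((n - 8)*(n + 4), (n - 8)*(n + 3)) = n - 8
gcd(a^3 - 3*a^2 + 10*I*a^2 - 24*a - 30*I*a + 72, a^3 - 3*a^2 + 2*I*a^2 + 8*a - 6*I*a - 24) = a^2 + a*(-3 + 4*I) - 12*I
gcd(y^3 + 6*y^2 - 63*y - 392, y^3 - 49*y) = y + 7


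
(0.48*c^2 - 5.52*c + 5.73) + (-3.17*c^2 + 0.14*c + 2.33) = -2.69*c^2 - 5.38*c + 8.06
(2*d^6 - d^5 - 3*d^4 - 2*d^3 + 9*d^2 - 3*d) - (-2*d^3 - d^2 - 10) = 2*d^6 - d^5 - 3*d^4 + 10*d^2 - 3*d + 10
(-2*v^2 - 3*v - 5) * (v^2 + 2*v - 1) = -2*v^4 - 7*v^3 - 9*v^2 - 7*v + 5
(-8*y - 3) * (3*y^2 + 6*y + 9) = -24*y^3 - 57*y^2 - 90*y - 27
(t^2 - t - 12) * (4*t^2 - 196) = 4*t^4 - 4*t^3 - 244*t^2 + 196*t + 2352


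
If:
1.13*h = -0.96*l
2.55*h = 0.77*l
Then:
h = 0.00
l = 0.00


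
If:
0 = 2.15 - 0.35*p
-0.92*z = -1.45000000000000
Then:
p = 6.14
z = 1.58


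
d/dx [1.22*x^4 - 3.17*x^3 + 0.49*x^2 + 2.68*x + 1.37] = 4.88*x^3 - 9.51*x^2 + 0.98*x + 2.68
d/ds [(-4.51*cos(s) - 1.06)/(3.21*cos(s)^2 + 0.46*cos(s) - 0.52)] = (14.4771*sin(s)^2 - 6.8052*cos(s) - 17.3099)*sin(s)/(3.21*cos(s)^2 + 0.46*cos(s) - 0.52)^2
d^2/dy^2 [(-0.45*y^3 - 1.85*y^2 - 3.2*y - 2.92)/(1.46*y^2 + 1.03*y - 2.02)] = (8.88178419700125e-16*y^5 - 11.68727*y^3 - 64.464132*y^2 - 93.988296*y - 51.832304)/(3.112136*y^6 + 6.586644*y^5 - 8.270754*y^4 - 17.133329*y^3 + 11.443098*y^2 + 12.608436*y - 8.242408)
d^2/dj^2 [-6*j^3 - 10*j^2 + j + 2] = -36*j - 20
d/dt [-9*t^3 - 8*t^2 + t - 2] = -27*t^2 - 16*t + 1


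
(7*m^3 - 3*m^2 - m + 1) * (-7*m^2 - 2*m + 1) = -49*m^5 + 7*m^4 + 20*m^3 - 8*m^2 - 3*m + 1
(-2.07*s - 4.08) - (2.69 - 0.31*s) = -1.76*s - 6.77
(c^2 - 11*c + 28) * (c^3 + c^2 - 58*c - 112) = c^5 - 10*c^4 - 41*c^3 + 554*c^2 - 392*c - 3136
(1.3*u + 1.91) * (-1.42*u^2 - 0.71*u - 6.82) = -1.846*u^3 - 3.6352*u^2 - 10.2221*u - 13.0262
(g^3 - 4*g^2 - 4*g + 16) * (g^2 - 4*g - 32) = g^5 - 8*g^4 - 20*g^3 + 160*g^2 + 64*g - 512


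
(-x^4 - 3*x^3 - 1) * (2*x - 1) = -2*x^5 - 5*x^4 + 3*x^3 - 2*x + 1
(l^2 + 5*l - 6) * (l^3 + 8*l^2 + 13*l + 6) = l^5 + 13*l^4 + 47*l^3 + 23*l^2 - 48*l - 36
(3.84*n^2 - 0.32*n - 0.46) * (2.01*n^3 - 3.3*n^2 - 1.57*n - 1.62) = 7.7184*n^5 - 13.3152*n^4 - 5.8974*n^3 - 4.2004*n^2 + 1.2406*n + 0.7452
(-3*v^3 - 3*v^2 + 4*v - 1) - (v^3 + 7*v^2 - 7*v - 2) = -4*v^3 - 10*v^2 + 11*v + 1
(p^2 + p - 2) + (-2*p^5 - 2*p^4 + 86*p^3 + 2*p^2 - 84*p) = -2*p^5 - 2*p^4 + 86*p^3 + 3*p^2 - 83*p - 2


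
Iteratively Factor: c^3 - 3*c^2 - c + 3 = (c - 3)*(c^2 - 1) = (c - 3)*(c - 1)*(c + 1)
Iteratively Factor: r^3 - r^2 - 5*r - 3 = (r - 3)*(r^2 + 2*r + 1) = (r - 3)*(r + 1)*(r + 1)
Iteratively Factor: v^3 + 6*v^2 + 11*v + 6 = (v + 3)*(v^2 + 3*v + 2) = (v + 2)*(v + 3)*(v + 1)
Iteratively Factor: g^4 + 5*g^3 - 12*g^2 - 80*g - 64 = (g + 4)*(g^3 + g^2 - 16*g - 16) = (g + 4)^2*(g^2 - 3*g - 4) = (g - 4)*(g + 4)^2*(g + 1)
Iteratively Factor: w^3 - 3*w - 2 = (w - 2)*(w^2 + 2*w + 1) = (w - 2)*(w + 1)*(w + 1)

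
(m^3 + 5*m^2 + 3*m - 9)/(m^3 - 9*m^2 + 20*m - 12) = (m^2 + 6*m + 9)/(m^2 - 8*m + 12)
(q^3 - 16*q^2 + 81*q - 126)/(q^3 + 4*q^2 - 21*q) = (q^2 - 13*q + 42)/(q*(q + 7))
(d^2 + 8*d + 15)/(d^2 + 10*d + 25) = (d + 3)/(d + 5)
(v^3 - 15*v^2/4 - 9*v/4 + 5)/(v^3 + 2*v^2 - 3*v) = (v^2 - 11*v/4 - 5)/(v*(v + 3))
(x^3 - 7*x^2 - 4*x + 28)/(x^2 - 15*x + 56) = (x^2 - 4)/(x - 8)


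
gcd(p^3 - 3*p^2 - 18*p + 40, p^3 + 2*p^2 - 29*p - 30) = p - 5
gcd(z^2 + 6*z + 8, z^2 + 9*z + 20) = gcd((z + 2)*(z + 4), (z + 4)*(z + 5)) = z + 4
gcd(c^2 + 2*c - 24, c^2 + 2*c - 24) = c^2 + 2*c - 24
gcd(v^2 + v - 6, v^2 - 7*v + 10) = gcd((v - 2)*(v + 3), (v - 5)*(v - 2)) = v - 2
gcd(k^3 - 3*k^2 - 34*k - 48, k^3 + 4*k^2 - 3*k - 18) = k + 3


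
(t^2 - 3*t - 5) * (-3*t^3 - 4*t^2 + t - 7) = -3*t^5 + 5*t^4 + 28*t^3 + 10*t^2 + 16*t + 35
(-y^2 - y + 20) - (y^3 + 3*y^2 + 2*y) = -y^3 - 4*y^2 - 3*y + 20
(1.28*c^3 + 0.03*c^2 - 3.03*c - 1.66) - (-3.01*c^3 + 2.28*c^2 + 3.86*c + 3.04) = 4.29*c^3 - 2.25*c^2 - 6.89*c - 4.7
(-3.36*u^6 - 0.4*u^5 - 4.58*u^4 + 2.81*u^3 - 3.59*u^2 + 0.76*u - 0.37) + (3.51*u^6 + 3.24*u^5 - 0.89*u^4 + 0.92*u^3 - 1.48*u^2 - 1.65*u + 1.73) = 0.15*u^6 + 2.84*u^5 - 5.47*u^4 + 3.73*u^3 - 5.07*u^2 - 0.89*u + 1.36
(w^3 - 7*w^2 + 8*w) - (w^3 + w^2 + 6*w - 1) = -8*w^2 + 2*w + 1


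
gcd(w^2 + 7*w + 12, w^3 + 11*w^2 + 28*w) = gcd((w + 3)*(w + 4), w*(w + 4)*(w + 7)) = w + 4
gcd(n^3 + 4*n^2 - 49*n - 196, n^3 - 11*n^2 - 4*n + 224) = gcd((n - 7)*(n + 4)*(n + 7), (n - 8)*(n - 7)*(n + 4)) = n^2 - 3*n - 28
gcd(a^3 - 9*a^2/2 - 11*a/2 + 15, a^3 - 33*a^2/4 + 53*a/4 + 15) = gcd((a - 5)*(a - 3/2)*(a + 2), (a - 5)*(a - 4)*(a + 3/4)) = a - 5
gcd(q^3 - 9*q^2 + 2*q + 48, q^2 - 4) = q + 2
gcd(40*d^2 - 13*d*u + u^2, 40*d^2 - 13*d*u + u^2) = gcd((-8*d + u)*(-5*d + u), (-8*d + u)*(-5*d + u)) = 40*d^2 - 13*d*u + u^2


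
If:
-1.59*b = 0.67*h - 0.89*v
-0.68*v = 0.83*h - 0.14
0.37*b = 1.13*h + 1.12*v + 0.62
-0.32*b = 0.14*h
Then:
No Solution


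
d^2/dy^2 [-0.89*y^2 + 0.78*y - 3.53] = -1.78000000000000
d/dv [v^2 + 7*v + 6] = 2*v + 7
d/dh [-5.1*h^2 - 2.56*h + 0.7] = -10.2*h - 2.56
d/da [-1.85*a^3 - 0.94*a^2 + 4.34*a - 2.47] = -5.55*a^2 - 1.88*a + 4.34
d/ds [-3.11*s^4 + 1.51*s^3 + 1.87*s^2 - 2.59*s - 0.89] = -12.44*s^3 + 4.53*s^2 + 3.74*s - 2.59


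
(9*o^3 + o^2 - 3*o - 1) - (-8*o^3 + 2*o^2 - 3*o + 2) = 17*o^3 - o^2 - 3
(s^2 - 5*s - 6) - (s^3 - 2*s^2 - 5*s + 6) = -s^3 + 3*s^2 - 12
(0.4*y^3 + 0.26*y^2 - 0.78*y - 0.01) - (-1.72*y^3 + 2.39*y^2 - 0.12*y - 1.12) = 2.12*y^3 - 2.13*y^2 - 0.66*y + 1.11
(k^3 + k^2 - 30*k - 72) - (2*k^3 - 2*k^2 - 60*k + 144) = -k^3 + 3*k^2 + 30*k - 216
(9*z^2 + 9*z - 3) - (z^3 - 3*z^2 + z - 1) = -z^3 + 12*z^2 + 8*z - 2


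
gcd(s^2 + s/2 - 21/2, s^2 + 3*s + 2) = 1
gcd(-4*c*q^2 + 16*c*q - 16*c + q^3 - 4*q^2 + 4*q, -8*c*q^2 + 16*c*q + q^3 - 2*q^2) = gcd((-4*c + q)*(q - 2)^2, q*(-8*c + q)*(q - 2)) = q - 2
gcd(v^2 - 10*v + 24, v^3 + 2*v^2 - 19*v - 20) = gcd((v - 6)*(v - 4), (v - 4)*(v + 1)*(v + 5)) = v - 4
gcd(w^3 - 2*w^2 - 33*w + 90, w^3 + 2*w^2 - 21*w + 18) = w^2 + 3*w - 18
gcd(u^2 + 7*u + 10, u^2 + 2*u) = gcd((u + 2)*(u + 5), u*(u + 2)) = u + 2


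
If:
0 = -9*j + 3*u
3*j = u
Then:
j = u/3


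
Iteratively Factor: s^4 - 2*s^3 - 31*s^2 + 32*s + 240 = (s + 4)*(s^3 - 6*s^2 - 7*s + 60) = (s - 5)*(s + 4)*(s^2 - s - 12) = (s - 5)*(s + 3)*(s + 4)*(s - 4)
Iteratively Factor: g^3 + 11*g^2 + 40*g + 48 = (g + 4)*(g^2 + 7*g + 12) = (g + 3)*(g + 4)*(g + 4)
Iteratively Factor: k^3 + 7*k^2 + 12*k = (k + 4)*(k^2 + 3*k) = (k + 3)*(k + 4)*(k)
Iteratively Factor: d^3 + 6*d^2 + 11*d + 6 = (d + 2)*(d^2 + 4*d + 3) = (d + 2)*(d + 3)*(d + 1)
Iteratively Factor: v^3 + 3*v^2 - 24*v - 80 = (v + 4)*(v^2 - v - 20) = (v - 5)*(v + 4)*(v + 4)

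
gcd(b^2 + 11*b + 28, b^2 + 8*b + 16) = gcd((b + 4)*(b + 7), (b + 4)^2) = b + 4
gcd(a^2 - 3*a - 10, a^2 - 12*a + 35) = a - 5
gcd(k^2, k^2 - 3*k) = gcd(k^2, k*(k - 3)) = k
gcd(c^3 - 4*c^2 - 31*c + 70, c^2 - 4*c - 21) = c - 7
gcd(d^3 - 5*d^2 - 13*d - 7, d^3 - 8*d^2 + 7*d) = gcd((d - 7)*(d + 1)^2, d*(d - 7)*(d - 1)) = d - 7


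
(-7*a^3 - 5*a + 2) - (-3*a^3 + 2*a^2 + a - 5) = -4*a^3 - 2*a^2 - 6*a + 7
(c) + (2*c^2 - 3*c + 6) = 2*c^2 - 2*c + 6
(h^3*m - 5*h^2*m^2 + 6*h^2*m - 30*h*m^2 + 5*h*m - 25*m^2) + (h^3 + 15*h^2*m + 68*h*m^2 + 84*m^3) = h^3*m + h^3 - 5*h^2*m^2 + 21*h^2*m + 38*h*m^2 + 5*h*m + 84*m^3 - 25*m^2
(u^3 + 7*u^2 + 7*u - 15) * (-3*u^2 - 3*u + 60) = -3*u^5 - 24*u^4 + 18*u^3 + 444*u^2 + 465*u - 900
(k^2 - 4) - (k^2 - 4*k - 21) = 4*k + 17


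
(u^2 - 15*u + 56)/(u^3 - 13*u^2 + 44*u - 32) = (u - 7)/(u^2 - 5*u + 4)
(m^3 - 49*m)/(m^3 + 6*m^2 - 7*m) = (m - 7)/(m - 1)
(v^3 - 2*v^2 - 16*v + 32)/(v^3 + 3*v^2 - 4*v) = (v^2 - 6*v + 8)/(v*(v - 1))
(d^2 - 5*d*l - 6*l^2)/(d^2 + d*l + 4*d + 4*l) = (d - 6*l)/(d + 4)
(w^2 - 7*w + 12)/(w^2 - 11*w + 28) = (w - 3)/(w - 7)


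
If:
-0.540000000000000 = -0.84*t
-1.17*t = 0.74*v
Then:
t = 0.64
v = -1.02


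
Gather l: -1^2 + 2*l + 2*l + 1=4*l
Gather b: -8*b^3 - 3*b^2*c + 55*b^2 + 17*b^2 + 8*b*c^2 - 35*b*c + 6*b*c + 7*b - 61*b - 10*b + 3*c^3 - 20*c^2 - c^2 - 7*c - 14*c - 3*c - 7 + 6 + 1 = -8*b^3 + b^2*(72 - 3*c) + b*(8*c^2 - 29*c - 64) + 3*c^3 - 21*c^2 - 24*c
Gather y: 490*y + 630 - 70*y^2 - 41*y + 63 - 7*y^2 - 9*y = -77*y^2 + 440*y + 693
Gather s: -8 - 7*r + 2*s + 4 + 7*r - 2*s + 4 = 0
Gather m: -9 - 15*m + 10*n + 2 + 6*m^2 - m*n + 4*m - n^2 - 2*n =6*m^2 + m*(-n - 11) - n^2 + 8*n - 7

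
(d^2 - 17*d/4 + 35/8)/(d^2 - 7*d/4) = (d - 5/2)/d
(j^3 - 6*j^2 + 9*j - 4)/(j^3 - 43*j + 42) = (j^2 - 5*j + 4)/(j^2 + j - 42)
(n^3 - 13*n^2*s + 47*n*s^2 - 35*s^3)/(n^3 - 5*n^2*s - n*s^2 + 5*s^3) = (n - 7*s)/(n + s)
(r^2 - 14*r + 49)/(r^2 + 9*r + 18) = (r^2 - 14*r + 49)/(r^2 + 9*r + 18)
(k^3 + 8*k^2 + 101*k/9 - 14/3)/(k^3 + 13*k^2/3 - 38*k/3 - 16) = (9*k^2 + 18*k - 7)/(3*(3*k^2 - 5*k - 8))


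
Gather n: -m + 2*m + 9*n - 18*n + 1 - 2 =m - 9*n - 1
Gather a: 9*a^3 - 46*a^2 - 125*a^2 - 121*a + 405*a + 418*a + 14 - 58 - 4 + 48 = 9*a^3 - 171*a^2 + 702*a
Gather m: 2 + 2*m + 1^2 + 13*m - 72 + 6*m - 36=21*m - 105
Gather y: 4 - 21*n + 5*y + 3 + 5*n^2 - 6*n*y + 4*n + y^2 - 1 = 5*n^2 - 17*n + y^2 + y*(5 - 6*n) + 6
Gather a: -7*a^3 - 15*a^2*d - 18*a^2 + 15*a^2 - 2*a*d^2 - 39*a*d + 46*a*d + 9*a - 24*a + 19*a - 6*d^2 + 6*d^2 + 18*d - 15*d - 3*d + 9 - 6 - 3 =-7*a^3 + a^2*(-15*d - 3) + a*(-2*d^2 + 7*d + 4)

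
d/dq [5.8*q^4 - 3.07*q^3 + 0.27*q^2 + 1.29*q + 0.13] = 23.2*q^3 - 9.21*q^2 + 0.54*q + 1.29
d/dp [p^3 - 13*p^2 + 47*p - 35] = 3*p^2 - 26*p + 47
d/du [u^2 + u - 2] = 2*u + 1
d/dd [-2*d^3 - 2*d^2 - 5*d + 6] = -6*d^2 - 4*d - 5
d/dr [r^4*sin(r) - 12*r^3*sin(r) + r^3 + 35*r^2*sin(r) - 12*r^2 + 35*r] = r^4*cos(r) + 4*r^3*sin(r) - 12*r^3*cos(r) - 36*r^2*sin(r) + 35*r^2*cos(r) + 3*r^2 + 70*r*sin(r) - 24*r + 35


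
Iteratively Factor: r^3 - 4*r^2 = (r)*(r^2 - 4*r) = r*(r - 4)*(r)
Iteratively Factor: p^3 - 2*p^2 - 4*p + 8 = (p - 2)*(p^2 - 4) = (p - 2)^2*(p + 2)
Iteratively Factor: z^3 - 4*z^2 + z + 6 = (z - 3)*(z^2 - z - 2) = (z - 3)*(z + 1)*(z - 2)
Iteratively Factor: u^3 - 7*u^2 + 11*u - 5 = (u - 1)*(u^2 - 6*u + 5) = (u - 5)*(u - 1)*(u - 1)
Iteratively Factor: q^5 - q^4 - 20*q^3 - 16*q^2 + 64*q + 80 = (q + 2)*(q^4 - 3*q^3 - 14*q^2 + 12*q + 40) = (q - 5)*(q + 2)*(q^3 + 2*q^2 - 4*q - 8) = (q - 5)*(q - 2)*(q + 2)*(q^2 + 4*q + 4) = (q - 5)*(q - 2)*(q + 2)^2*(q + 2)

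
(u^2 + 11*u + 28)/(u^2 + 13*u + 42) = (u + 4)/(u + 6)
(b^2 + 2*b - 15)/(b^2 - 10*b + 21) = (b + 5)/(b - 7)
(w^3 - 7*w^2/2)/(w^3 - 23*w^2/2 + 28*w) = w/(w - 8)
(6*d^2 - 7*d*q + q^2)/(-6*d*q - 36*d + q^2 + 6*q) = (-d + q)/(q + 6)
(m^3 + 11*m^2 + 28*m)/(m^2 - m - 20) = m*(m + 7)/(m - 5)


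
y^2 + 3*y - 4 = (y - 1)*(y + 4)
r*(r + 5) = r^2 + 5*r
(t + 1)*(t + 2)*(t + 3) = t^3 + 6*t^2 + 11*t + 6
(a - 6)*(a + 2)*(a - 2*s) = a^3 - 2*a^2*s - 4*a^2 + 8*a*s - 12*a + 24*s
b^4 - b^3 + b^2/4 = b^2*(b - 1/2)^2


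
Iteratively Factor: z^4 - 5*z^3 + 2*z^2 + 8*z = (z - 4)*(z^3 - z^2 - 2*z) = z*(z - 4)*(z^2 - z - 2) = z*(z - 4)*(z + 1)*(z - 2)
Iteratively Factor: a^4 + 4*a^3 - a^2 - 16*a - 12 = (a - 2)*(a^3 + 6*a^2 + 11*a + 6) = (a - 2)*(a + 1)*(a^2 + 5*a + 6) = (a - 2)*(a + 1)*(a + 3)*(a + 2)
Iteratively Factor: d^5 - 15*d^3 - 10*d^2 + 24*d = (d + 2)*(d^4 - 2*d^3 - 11*d^2 + 12*d) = (d + 2)*(d + 3)*(d^3 - 5*d^2 + 4*d) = (d - 1)*(d + 2)*(d + 3)*(d^2 - 4*d) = (d - 4)*(d - 1)*(d + 2)*(d + 3)*(d)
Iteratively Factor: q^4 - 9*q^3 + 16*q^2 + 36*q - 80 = (q - 2)*(q^3 - 7*q^2 + 2*q + 40) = (q - 4)*(q - 2)*(q^2 - 3*q - 10) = (q - 4)*(q - 2)*(q + 2)*(q - 5)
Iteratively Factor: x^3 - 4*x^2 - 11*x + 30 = (x - 5)*(x^2 + x - 6) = (x - 5)*(x + 3)*(x - 2)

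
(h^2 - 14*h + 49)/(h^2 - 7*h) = (h - 7)/h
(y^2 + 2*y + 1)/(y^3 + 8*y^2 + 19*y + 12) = (y + 1)/(y^2 + 7*y + 12)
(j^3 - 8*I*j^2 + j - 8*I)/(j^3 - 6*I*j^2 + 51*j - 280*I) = (j^2 + 1)/(j^2 + 2*I*j + 35)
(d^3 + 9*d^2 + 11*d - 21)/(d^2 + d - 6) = (d^2 + 6*d - 7)/(d - 2)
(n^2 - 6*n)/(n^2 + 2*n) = (n - 6)/(n + 2)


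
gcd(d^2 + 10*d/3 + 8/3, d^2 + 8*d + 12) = d + 2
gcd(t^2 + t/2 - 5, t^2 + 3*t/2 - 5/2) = t + 5/2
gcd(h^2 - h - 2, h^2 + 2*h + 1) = h + 1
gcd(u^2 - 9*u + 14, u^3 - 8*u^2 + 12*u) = u - 2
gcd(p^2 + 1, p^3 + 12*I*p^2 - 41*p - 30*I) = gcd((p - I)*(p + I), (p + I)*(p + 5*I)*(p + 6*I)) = p + I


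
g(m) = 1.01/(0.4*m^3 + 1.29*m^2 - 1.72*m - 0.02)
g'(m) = 1.01*(-1.2*m^2 - 2.58*m + 1.72)/(0.4*m^3 + 1.29*m^2 - 1.72*m - 0.02)^2 = (-1.212*m^2 - 2.6058*m + 1.7372)/(0.4*m^3 + 1.29*m^2 - 1.72*m - 0.02)^2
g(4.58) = 0.02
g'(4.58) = -0.01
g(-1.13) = 0.34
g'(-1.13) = 0.35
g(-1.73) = 0.21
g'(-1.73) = 0.12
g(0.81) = -2.85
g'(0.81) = -9.31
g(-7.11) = -0.02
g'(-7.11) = -0.01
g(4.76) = 0.02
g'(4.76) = -0.01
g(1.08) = 7.71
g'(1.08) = -145.27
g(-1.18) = 0.32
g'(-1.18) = 0.32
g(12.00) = 0.00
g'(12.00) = -0.00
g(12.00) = 0.00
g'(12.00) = -0.00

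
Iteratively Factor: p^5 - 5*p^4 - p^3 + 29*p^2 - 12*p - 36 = (p - 3)*(p^4 - 2*p^3 - 7*p^2 + 8*p + 12) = (p - 3)^2*(p^3 + p^2 - 4*p - 4) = (p - 3)^2*(p + 2)*(p^2 - p - 2) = (p - 3)^2*(p + 1)*(p + 2)*(p - 2)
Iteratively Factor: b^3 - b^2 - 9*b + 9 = (b - 3)*(b^2 + 2*b - 3) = (b - 3)*(b - 1)*(b + 3)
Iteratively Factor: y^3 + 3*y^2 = (y)*(y^2 + 3*y) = y^2*(y + 3)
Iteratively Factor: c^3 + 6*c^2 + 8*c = (c)*(c^2 + 6*c + 8) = c*(c + 4)*(c + 2)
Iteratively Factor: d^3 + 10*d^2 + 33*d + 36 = (d + 3)*(d^2 + 7*d + 12) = (d + 3)*(d + 4)*(d + 3)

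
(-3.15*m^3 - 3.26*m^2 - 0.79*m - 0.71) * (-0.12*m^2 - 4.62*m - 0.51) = 0.378*m^5 + 14.9442*m^4 + 16.7625*m^3 + 5.3976*m^2 + 3.6831*m + 0.3621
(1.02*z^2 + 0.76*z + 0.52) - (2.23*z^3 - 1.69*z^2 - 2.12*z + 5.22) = -2.23*z^3 + 2.71*z^2 + 2.88*z - 4.7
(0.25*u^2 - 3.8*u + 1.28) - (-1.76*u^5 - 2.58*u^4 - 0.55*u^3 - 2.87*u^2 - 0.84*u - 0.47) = 1.76*u^5 + 2.58*u^4 + 0.55*u^3 + 3.12*u^2 - 2.96*u + 1.75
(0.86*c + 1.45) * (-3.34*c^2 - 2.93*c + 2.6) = -2.8724*c^3 - 7.3628*c^2 - 2.0125*c + 3.77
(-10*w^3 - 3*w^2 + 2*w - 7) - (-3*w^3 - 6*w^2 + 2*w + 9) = -7*w^3 + 3*w^2 - 16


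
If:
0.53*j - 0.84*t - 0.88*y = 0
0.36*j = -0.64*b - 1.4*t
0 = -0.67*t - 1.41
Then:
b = 6.47970642072656 - 0.933962264150943*y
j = 1.66037735849057*y - 3.33539847930161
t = -2.10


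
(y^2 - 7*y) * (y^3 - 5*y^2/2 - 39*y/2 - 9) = y^5 - 19*y^4/2 - 2*y^3 + 255*y^2/2 + 63*y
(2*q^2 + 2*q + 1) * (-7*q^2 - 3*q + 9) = -14*q^4 - 20*q^3 + 5*q^2 + 15*q + 9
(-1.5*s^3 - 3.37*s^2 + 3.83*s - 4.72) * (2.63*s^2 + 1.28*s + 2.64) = -3.945*s^5 - 10.7831*s^4 + 1.7993*s^3 - 16.408*s^2 + 4.0696*s - 12.4608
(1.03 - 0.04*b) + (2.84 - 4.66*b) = 3.87 - 4.7*b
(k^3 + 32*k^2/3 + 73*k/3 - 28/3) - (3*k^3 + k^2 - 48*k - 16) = -2*k^3 + 29*k^2/3 + 217*k/3 + 20/3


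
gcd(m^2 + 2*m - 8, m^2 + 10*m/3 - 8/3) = m + 4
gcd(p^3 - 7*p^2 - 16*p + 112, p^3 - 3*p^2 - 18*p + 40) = p + 4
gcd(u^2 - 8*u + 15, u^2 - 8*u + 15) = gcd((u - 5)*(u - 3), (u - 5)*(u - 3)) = u^2 - 8*u + 15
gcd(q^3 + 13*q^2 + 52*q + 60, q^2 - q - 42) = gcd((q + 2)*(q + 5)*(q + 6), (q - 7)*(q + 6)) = q + 6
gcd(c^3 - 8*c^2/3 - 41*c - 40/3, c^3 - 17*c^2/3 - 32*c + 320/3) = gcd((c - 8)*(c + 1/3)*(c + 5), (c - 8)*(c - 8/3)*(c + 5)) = c^2 - 3*c - 40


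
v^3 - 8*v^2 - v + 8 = (v - 8)*(v - 1)*(v + 1)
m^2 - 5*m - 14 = (m - 7)*(m + 2)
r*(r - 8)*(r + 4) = r^3 - 4*r^2 - 32*r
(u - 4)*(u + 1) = u^2 - 3*u - 4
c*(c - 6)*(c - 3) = c^3 - 9*c^2 + 18*c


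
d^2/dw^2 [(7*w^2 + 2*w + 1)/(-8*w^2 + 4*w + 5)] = 2*(-352*w^3 - 1032*w^2 - 144*w - 191)/(512*w^6 - 768*w^5 - 576*w^4 + 896*w^3 + 360*w^2 - 300*w - 125)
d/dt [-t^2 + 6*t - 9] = 6 - 2*t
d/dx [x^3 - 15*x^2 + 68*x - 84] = 3*x^2 - 30*x + 68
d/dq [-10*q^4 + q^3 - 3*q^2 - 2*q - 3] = -40*q^3 + 3*q^2 - 6*q - 2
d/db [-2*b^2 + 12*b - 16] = 12 - 4*b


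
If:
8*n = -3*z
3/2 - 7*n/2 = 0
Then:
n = 3/7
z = -8/7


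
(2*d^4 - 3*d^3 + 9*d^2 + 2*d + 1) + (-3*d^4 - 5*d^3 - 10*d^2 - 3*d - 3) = -d^4 - 8*d^3 - d^2 - d - 2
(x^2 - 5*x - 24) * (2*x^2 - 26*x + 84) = 2*x^4 - 36*x^3 + 166*x^2 + 204*x - 2016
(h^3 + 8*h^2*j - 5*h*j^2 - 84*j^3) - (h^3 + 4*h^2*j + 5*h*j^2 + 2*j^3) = 4*h^2*j - 10*h*j^2 - 86*j^3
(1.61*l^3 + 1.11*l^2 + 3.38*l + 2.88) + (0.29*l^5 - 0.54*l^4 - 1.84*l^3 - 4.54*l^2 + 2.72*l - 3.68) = 0.29*l^5 - 0.54*l^4 - 0.23*l^3 - 3.43*l^2 + 6.1*l - 0.8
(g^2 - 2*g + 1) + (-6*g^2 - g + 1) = -5*g^2 - 3*g + 2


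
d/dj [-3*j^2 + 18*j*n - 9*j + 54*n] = -6*j + 18*n - 9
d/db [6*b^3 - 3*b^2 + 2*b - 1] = 18*b^2 - 6*b + 2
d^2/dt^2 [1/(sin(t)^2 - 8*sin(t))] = 2*(-2*sin(t) + 12 - 29/sin(t) - 24/sin(t)^2 + 64/sin(t)^3)/(sin(t) - 8)^3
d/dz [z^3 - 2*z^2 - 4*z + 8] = 3*z^2 - 4*z - 4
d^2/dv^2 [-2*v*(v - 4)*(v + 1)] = 12 - 12*v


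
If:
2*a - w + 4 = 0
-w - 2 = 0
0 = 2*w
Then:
No Solution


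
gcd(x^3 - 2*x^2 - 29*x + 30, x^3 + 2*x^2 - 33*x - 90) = x^2 - x - 30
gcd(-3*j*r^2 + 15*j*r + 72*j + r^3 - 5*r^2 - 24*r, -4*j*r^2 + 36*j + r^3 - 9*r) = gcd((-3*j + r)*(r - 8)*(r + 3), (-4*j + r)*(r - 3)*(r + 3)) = r + 3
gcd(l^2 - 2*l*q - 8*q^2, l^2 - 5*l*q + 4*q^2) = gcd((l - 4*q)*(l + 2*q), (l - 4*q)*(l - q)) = -l + 4*q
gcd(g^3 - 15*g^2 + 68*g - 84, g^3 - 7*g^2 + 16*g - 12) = g - 2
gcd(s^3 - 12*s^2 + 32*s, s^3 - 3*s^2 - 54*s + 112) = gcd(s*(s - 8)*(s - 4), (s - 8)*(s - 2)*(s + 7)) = s - 8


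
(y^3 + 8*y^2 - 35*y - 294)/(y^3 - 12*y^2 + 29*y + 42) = (y^2 + 14*y + 49)/(y^2 - 6*y - 7)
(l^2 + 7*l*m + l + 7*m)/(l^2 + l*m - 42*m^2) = (l + 1)/(l - 6*m)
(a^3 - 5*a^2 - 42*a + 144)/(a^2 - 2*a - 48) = a - 3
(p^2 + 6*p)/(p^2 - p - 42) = p/(p - 7)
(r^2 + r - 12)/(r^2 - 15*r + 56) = (r^2 + r - 12)/(r^2 - 15*r + 56)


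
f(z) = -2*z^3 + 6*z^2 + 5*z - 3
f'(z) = -6*z^2 + 12*z + 5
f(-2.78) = 72.44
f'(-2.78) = -74.73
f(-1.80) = 19.10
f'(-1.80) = -36.04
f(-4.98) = 367.91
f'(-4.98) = -203.56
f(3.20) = 8.90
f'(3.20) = -18.04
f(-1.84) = 20.57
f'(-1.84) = -37.39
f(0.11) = -2.38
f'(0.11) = 6.25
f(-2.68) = 65.19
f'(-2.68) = -70.25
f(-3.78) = 171.85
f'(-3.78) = -126.09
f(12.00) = -2535.00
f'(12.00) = -715.00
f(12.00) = -2535.00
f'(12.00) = -715.00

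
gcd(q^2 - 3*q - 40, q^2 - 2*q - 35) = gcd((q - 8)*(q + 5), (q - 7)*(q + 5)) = q + 5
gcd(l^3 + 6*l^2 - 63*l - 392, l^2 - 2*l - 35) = 1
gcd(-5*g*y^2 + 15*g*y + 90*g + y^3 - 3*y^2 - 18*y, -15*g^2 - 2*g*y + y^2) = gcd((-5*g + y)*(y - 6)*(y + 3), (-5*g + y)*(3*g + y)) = -5*g + y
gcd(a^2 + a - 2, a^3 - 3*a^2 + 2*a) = a - 1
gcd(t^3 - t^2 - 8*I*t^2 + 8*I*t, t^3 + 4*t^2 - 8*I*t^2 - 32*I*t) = t^2 - 8*I*t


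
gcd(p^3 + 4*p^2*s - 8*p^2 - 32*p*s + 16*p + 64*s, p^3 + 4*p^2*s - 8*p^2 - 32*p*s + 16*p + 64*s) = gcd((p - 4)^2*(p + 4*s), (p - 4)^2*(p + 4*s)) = p^3 + 4*p^2*s - 8*p^2 - 32*p*s + 16*p + 64*s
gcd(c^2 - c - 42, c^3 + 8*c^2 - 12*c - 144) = c + 6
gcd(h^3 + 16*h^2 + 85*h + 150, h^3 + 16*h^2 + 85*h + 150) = h^3 + 16*h^2 + 85*h + 150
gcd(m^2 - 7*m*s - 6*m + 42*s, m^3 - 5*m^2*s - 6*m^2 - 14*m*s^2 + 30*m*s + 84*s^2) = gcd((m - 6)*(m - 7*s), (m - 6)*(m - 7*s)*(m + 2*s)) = -m^2 + 7*m*s + 6*m - 42*s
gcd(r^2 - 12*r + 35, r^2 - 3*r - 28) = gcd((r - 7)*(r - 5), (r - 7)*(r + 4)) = r - 7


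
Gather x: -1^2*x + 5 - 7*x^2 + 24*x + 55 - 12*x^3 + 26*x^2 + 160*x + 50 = -12*x^3 + 19*x^2 + 183*x + 110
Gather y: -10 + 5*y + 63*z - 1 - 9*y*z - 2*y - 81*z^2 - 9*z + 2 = y*(3 - 9*z) - 81*z^2 + 54*z - 9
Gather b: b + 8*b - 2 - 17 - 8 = 9*b - 27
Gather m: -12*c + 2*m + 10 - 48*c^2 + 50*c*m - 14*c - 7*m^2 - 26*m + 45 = -48*c^2 - 26*c - 7*m^2 + m*(50*c - 24) + 55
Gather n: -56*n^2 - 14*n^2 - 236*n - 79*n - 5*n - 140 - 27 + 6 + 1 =-70*n^2 - 320*n - 160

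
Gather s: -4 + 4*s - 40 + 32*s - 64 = 36*s - 108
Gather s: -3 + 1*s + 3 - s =0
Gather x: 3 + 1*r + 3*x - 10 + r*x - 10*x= r + x*(r - 7) - 7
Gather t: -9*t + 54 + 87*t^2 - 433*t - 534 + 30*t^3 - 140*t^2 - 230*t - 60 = 30*t^3 - 53*t^2 - 672*t - 540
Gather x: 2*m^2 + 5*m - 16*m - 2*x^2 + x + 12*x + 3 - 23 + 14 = 2*m^2 - 11*m - 2*x^2 + 13*x - 6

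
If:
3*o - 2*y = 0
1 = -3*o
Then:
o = -1/3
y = -1/2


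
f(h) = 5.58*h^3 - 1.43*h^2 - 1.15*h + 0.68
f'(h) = 16.74*h^2 - 2.86*h - 1.15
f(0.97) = 3.31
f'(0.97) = 11.83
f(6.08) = 1194.96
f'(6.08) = 600.28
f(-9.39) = -4734.49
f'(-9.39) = 1501.71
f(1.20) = 6.88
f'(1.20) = 19.52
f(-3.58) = -269.56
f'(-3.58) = 223.64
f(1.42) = 12.14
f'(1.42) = 28.54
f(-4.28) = -458.08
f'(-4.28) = 317.74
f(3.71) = 261.67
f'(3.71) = 218.65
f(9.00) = 3942.32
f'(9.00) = 1329.05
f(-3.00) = -159.40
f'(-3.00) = 158.09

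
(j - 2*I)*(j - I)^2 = j^3 - 4*I*j^2 - 5*j + 2*I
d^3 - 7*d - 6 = (d - 3)*(d + 1)*(d + 2)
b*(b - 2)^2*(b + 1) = b^4 - 3*b^3 + 4*b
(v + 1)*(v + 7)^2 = v^3 + 15*v^2 + 63*v + 49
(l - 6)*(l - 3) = l^2 - 9*l + 18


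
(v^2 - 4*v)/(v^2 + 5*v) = (v - 4)/(v + 5)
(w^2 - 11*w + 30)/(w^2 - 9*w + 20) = (w - 6)/(w - 4)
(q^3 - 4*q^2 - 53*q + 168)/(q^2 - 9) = (q^2 - q - 56)/(q + 3)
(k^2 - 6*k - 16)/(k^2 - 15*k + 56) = (k + 2)/(k - 7)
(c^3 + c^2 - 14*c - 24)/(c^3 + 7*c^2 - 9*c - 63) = (c^2 - 2*c - 8)/(c^2 + 4*c - 21)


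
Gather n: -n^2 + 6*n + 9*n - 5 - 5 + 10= -n^2 + 15*n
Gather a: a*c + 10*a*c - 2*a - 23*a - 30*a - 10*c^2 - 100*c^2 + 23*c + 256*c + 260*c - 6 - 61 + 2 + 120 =a*(11*c - 55) - 110*c^2 + 539*c + 55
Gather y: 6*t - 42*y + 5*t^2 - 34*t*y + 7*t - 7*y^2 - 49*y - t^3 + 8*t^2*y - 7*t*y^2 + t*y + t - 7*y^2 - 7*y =-t^3 + 5*t^2 + 14*t + y^2*(-7*t - 14) + y*(8*t^2 - 33*t - 98)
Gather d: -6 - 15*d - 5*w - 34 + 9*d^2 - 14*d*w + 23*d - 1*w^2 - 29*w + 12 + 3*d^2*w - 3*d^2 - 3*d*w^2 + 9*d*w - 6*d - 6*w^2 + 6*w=d^2*(3*w + 6) + d*(-3*w^2 - 5*w + 2) - 7*w^2 - 28*w - 28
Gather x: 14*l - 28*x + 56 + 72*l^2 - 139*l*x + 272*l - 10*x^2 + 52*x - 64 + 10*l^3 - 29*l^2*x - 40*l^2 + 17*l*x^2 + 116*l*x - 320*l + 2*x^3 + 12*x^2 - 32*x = 10*l^3 + 32*l^2 - 34*l + 2*x^3 + x^2*(17*l + 2) + x*(-29*l^2 - 23*l - 8) - 8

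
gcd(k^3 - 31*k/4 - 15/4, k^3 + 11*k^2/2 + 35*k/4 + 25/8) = k^2 + 3*k + 5/4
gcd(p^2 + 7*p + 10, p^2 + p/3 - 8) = 1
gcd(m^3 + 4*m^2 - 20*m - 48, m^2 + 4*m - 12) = m + 6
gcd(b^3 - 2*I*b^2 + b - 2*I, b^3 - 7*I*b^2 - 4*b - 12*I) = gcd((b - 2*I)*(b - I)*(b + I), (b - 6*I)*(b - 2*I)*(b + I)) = b^2 - I*b + 2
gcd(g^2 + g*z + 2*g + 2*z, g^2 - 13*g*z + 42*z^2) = 1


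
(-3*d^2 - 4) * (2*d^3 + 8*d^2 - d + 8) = -6*d^5 - 24*d^4 - 5*d^3 - 56*d^2 + 4*d - 32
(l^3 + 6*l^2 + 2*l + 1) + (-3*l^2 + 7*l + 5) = l^3 + 3*l^2 + 9*l + 6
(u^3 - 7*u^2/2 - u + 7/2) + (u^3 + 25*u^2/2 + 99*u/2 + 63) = 2*u^3 + 9*u^2 + 97*u/2 + 133/2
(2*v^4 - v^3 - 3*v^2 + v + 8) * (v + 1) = 2*v^5 + v^4 - 4*v^3 - 2*v^2 + 9*v + 8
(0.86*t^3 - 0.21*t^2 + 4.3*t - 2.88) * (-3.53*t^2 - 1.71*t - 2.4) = -3.0358*t^5 - 0.7293*t^4 - 16.8839*t^3 + 3.3174*t^2 - 5.3952*t + 6.912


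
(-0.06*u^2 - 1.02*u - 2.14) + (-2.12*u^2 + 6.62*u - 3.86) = -2.18*u^2 + 5.6*u - 6.0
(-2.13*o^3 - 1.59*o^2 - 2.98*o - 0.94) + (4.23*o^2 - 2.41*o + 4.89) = -2.13*o^3 + 2.64*o^2 - 5.39*o + 3.95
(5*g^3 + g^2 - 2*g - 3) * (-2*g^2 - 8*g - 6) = -10*g^5 - 42*g^4 - 34*g^3 + 16*g^2 + 36*g + 18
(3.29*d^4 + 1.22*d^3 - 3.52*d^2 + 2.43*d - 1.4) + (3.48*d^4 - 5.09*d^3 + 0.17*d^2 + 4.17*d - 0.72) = 6.77*d^4 - 3.87*d^3 - 3.35*d^2 + 6.6*d - 2.12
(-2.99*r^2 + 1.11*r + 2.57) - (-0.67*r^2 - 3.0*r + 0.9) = -2.32*r^2 + 4.11*r + 1.67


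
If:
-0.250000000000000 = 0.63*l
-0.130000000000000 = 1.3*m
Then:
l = -0.40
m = -0.10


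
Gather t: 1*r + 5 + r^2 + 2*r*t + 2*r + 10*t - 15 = r^2 + 3*r + t*(2*r + 10) - 10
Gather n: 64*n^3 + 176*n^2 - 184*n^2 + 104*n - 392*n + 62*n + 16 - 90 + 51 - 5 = 64*n^3 - 8*n^2 - 226*n - 28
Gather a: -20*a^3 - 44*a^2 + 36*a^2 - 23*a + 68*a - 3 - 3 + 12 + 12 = -20*a^3 - 8*a^2 + 45*a + 18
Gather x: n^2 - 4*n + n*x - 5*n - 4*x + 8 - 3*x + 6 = n^2 - 9*n + x*(n - 7) + 14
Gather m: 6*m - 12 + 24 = 6*m + 12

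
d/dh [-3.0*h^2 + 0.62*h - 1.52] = 0.62 - 6.0*h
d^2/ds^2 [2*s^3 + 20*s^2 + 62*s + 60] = 12*s + 40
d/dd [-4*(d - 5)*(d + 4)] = 4 - 8*d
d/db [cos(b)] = -sin(b)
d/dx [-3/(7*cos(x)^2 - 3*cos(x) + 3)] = 3*(3 - 14*cos(x))*sin(x)/(7*cos(x)^2 - 3*cos(x) + 3)^2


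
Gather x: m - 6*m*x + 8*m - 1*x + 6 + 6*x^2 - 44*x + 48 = 9*m + 6*x^2 + x*(-6*m - 45) + 54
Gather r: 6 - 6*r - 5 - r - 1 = -7*r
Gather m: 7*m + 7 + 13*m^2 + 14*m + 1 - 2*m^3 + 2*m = -2*m^3 + 13*m^2 + 23*m + 8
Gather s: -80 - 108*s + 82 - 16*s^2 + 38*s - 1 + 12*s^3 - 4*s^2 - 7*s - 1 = 12*s^3 - 20*s^2 - 77*s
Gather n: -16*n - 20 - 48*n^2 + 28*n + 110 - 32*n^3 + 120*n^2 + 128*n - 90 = -32*n^3 + 72*n^2 + 140*n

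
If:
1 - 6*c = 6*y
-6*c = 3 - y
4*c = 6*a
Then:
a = -17/63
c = -17/42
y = 4/7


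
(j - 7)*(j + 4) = j^2 - 3*j - 28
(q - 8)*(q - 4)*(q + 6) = q^3 - 6*q^2 - 40*q + 192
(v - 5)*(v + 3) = v^2 - 2*v - 15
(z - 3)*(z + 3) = z^2 - 9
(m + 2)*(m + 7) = m^2 + 9*m + 14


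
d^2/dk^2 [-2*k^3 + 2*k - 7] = -12*k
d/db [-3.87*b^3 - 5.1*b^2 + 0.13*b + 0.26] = -11.61*b^2 - 10.2*b + 0.13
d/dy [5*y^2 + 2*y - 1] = 10*y + 2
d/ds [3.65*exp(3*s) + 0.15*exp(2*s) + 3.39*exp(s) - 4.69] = (10.95*exp(2*s) + 0.3*exp(s) + 3.39)*exp(s)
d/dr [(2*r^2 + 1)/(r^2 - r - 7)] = (-2*r^2 - 30*r + 1)/(r^4 - 2*r^3 - 13*r^2 + 14*r + 49)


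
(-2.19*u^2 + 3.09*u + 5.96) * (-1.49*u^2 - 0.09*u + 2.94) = 3.2631*u^4 - 4.407*u^3 - 15.5971*u^2 + 8.5482*u + 17.5224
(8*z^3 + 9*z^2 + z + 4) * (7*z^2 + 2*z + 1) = 56*z^5 + 79*z^4 + 33*z^3 + 39*z^2 + 9*z + 4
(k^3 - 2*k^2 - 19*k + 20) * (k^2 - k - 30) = k^5 - 3*k^4 - 47*k^3 + 99*k^2 + 550*k - 600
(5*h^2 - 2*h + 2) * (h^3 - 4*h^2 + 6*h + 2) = 5*h^5 - 22*h^4 + 40*h^3 - 10*h^2 + 8*h + 4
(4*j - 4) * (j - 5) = 4*j^2 - 24*j + 20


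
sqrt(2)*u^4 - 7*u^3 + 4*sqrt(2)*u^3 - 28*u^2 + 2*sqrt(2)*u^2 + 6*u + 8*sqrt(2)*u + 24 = (u + 4)*(u - 3*sqrt(2))*(u - sqrt(2))*(sqrt(2)*u + 1)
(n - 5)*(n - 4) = n^2 - 9*n + 20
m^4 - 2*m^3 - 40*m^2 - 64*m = m*(m - 8)*(m + 2)*(m + 4)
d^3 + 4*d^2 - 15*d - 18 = (d - 3)*(d + 1)*(d + 6)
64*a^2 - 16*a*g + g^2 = (-8*a + g)^2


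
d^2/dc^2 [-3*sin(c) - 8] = 3*sin(c)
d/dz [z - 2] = 1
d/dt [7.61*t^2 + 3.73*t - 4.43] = 15.22*t + 3.73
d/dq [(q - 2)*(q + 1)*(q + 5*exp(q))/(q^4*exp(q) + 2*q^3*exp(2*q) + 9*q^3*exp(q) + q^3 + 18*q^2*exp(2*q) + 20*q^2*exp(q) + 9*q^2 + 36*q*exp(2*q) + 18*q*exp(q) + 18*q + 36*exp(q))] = (-(q - 2)*(q + 1)*(q + 5*exp(q))*(q^4*exp(q) + 4*q^3*exp(2*q) + 13*q^3*exp(q) + 42*q^2*exp(2*q) + 47*q^2*exp(q) + 3*q^2 + 108*q*exp(2*q) + 58*q*exp(q) + 18*q + 36*exp(2*q) + 54*exp(q) + 18) + ((q - 2)*(q + 1)*(5*exp(q) + 1) + (q - 2)*(q + 5*exp(q)) + (q + 1)*(q + 5*exp(q)))*(q^4*exp(q) + 2*q^3*exp(2*q) + 9*q^3*exp(q) + q^3 + 18*q^2*exp(2*q) + 20*q^2*exp(q) + 9*q^2 + 36*q*exp(2*q) + 18*q*exp(q) + 18*q + 36*exp(q)))/(q^4*exp(q) + 2*q^3*exp(2*q) + 9*q^3*exp(q) + q^3 + 18*q^2*exp(2*q) + 20*q^2*exp(q) + 9*q^2 + 36*q*exp(2*q) + 18*q*exp(q) + 18*q + 36*exp(q))^2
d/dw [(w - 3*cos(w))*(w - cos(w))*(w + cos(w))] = 3*w^2*sin(w) + 3*w^2 + w*sin(2*w) - 6*w*cos(w) - 9*sin(w)*cos(w)^2 - cos(w)^2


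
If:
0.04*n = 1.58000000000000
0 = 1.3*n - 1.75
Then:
No Solution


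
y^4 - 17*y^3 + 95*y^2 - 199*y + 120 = (y - 8)*(y - 5)*(y - 3)*(y - 1)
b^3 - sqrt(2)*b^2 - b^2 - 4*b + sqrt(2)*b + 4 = (b - 1)*(b - 2*sqrt(2))*(b + sqrt(2))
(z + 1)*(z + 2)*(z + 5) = z^3 + 8*z^2 + 17*z + 10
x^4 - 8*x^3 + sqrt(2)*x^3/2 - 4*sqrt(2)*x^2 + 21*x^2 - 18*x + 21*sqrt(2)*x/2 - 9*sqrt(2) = (x - 3)^2*(x - 2)*(x + sqrt(2)/2)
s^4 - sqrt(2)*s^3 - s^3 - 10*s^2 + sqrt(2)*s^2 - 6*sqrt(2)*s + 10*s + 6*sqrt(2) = (s - 1)*(s - 3*sqrt(2))*(s + sqrt(2))^2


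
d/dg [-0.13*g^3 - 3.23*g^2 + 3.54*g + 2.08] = -0.39*g^2 - 6.46*g + 3.54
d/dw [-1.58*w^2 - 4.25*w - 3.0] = -3.16*w - 4.25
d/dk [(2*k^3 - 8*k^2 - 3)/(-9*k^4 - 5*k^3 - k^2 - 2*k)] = (18*k^6 - 144*k^5 - 42*k^4 - 116*k^3 - 29*k^2 - 6*k - 6)/(k^2*(81*k^6 + 90*k^5 + 43*k^4 + 46*k^3 + 21*k^2 + 4*k + 4))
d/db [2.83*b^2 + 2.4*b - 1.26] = 5.66*b + 2.4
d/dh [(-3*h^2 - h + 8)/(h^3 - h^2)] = (3*h^3 + 2*h^2 - 25*h + 16)/(h^3*(h^2 - 2*h + 1))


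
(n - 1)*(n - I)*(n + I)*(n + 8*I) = n^4 - n^3 + 8*I*n^3 + n^2 - 8*I*n^2 - n + 8*I*n - 8*I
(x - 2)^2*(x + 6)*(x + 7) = x^4 + 9*x^3 - 6*x^2 - 116*x + 168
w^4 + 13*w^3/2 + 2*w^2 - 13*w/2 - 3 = (w - 1)*(w + 1/2)*(w + 1)*(w + 6)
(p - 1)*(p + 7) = p^2 + 6*p - 7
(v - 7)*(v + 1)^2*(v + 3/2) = v^4 - 7*v^3/2 - 41*v^2/2 - 53*v/2 - 21/2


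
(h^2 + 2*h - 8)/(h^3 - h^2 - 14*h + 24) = 1/(h - 3)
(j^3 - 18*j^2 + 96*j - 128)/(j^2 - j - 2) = (j^2 - 16*j + 64)/(j + 1)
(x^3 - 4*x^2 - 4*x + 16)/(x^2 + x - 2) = (x^2 - 6*x + 8)/(x - 1)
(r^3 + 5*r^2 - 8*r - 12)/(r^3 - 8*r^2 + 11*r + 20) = (r^2 + 4*r - 12)/(r^2 - 9*r + 20)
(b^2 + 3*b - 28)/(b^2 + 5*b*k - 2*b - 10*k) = (b^2 + 3*b - 28)/(b^2 + 5*b*k - 2*b - 10*k)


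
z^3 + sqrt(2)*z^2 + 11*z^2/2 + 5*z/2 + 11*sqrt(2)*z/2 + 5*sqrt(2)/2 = (z + 1/2)*(z + 5)*(z + sqrt(2))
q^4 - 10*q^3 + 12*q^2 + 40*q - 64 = (q - 8)*(q - 2)^2*(q + 2)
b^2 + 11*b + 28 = (b + 4)*(b + 7)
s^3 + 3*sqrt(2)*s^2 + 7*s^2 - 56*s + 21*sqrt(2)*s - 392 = (s + 7)*(s - 4*sqrt(2))*(s + 7*sqrt(2))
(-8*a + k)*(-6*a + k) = 48*a^2 - 14*a*k + k^2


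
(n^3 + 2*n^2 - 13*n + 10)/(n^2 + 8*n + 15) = (n^2 - 3*n + 2)/(n + 3)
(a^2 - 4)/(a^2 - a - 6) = (a - 2)/(a - 3)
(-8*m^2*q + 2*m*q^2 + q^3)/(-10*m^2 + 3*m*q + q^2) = q*(4*m + q)/(5*m + q)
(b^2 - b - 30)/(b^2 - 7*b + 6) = (b + 5)/(b - 1)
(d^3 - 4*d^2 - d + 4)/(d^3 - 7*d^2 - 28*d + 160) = (d^2 - 1)/(d^2 - 3*d - 40)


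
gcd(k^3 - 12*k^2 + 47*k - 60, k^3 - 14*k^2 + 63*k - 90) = k^2 - 8*k + 15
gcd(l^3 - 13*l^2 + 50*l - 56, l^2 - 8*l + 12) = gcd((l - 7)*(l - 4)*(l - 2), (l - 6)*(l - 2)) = l - 2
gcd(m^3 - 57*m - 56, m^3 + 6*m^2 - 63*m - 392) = m^2 - m - 56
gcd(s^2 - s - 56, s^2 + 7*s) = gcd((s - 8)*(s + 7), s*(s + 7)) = s + 7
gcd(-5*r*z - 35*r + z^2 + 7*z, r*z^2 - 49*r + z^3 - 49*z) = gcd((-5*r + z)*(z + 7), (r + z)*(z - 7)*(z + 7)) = z + 7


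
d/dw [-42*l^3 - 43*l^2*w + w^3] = -43*l^2 + 3*w^2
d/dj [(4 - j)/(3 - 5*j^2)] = (5*j^2 - 10*j*(j - 4) - 3)/(5*j^2 - 3)^2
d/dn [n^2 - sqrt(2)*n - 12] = 2*n - sqrt(2)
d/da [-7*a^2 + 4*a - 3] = 4 - 14*a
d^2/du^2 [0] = 0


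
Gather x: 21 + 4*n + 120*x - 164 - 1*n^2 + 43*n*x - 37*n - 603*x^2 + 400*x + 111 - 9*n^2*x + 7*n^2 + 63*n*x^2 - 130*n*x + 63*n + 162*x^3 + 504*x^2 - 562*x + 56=6*n^2 + 30*n + 162*x^3 + x^2*(63*n - 99) + x*(-9*n^2 - 87*n - 42) + 24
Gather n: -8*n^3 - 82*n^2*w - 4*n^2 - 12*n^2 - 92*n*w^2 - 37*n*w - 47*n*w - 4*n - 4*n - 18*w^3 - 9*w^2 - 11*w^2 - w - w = -8*n^3 + n^2*(-82*w - 16) + n*(-92*w^2 - 84*w - 8) - 18*w^3 - 20*w^2 - 2*w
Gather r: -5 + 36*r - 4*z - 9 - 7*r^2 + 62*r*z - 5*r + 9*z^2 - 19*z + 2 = -7*r^2 + r*(62*z + 31) + 9*z^2 - 23*z - 12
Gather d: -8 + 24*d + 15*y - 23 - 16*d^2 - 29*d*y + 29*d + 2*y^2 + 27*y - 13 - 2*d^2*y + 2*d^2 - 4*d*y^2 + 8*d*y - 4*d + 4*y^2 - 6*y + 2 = d^2*(-2*y - 14) + d*(-4*y^2 - 21*y + 49) + 6*y^2 + 36*y - 42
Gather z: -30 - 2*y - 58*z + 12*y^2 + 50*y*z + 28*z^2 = 12*y^2 - 2*y + 28*z^2 + z*(50*y - 58) - 30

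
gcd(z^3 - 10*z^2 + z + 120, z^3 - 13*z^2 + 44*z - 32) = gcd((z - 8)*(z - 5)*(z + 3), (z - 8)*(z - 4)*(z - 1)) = z - 8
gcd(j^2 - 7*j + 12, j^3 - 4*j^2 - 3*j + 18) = j - 3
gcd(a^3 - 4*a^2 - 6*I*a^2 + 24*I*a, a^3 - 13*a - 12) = a - 4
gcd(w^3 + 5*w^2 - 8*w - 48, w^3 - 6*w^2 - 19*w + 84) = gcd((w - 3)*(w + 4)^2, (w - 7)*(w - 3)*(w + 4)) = w^2 + w - 12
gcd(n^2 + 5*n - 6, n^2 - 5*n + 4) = n - 1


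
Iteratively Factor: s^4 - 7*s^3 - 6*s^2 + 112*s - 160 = (s - 2)*(s^3 - 5*s^2 - 16*s + 80) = (s - 4)*(s - 2)*(s^2 - s - 20) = (s - 5)*(s - 4)*(s - 2)*(s + 4)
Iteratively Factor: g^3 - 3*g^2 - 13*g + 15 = (g - 1)*(g^2 - 2*g - 15) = (g - 5)*(g - 1)*(g + 3)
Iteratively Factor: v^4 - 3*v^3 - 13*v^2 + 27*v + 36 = (v + 3)*(v^3 - 6*v^2 + 5*v + 12) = (v + 1)*(v + 3)*(v^2 - 7*v + 12) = (v - 3)*(v + 1)*(v + 3)*(v - 4)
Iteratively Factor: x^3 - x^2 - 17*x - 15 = (x - 5)*(x^2 + 4*x + 3) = (x - 5)*(x + 1)*(x + 3)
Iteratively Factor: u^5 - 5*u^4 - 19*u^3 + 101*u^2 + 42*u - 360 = (u + 2)*(u^4 - 7*u^3 - 5*u^2 + 111*u - 180) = (u - 3)*(u + 2)*(u^3 - 4*u^2 - 17*u + 60) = (u - 5)*(u - 3)*(u + 2)*(u^2 + u - 12) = (u - 5)*(u - 3)*(u + 2)*(u + 4)*(u - 3)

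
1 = 1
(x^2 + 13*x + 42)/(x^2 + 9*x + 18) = (x + 7)/(x + 3)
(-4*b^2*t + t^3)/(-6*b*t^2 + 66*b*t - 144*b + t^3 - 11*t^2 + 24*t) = t*(4*b^2 - t^2)/(6*b*t^2 - 66*b*t + 144*b - t^3 + 11*t^2 - 24*t)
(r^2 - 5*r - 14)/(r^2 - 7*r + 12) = (r^2 - 5*r - 14)/(r^2 - 7*r + 12)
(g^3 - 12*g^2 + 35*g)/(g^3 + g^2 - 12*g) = (g^2 - 12*g + 35)/(g^2 + g - 12)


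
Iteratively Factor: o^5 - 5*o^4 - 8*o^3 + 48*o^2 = (o)*(o^4 - 5*o^3 - 8*o^2 + 48*o) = o*(o - 4)*(o^3 - o^2 - 12*o) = o*(o - 4)*(o + 3)*(o^2 - 4*o) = o^2*(o - 4)*(o + 3)*(o - 4)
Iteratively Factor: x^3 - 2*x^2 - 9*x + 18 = (x - 2)*(x^2 - 9) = (x - 3)*(x - 2)*(x + 3)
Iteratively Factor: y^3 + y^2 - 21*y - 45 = (y + 3)*(y^2 - 2*y - 15) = (y + 3)^2*(y - 5)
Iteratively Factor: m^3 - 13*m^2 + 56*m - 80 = (m - 4)*(m^2 - 9*m + 20) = (m - 5)*(m - 4)*(m - 4)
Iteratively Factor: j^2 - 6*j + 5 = (j - 5)*(j - 1)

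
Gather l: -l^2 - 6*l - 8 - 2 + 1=-l^2 - 6*l - 9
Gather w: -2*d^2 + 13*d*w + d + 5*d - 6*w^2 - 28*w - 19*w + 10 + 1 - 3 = -2*d^2 + 6*d - 6*w^2 + w*(13*d - 47) + 8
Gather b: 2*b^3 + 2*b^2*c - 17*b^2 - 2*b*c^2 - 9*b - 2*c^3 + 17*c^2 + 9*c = 2*b^3 + b^2*(2*c - 17) + b*(-2*c^2 - 9) - 2*c^3 + 17*c^2 + 9*c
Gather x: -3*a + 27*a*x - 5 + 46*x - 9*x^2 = -3*a - 9*x^2 + x*(27*a + 46) - 5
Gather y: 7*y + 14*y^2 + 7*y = 14*y^2 + 14*y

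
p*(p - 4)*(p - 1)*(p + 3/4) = p^4 - 17*p^3/4 + p^2/4 + 3*p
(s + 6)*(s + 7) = s^2 + 13*s + 42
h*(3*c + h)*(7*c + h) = 21*c^2*h + 10*c*h^2 + h^3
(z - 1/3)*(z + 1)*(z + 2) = z^3 + 8*z^2/3 + z - 2/3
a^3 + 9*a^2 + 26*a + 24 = (a + 2)*(a + 3)*(a + 4)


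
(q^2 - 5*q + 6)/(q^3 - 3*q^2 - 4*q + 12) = 1/(q + 2)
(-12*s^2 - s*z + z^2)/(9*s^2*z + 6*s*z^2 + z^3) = (-4*s + z)/(z*(3*s + z))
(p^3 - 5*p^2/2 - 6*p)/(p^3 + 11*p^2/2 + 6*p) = (p - 4)/(p + 4)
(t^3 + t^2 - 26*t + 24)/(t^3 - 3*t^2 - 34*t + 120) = (t - 1)/(t - 5)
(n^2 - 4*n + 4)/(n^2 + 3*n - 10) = (n - 2)/(n + 5)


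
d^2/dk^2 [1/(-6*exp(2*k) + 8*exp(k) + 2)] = 2*(2*(3*exp(k) - 2)^2*exp(k) + (3*exp(k) - 1)*(-3*exp(2*k) + 4*exp(k) + 1))*exp(k)/(-3*exp(2*k) + 4*exp(k) + 1)^3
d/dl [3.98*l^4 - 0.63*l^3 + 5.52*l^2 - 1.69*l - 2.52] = 15.92*l^3 - 1.89*l^2 + 11.04*l - 1.69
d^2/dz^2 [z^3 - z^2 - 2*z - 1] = 6*z - 2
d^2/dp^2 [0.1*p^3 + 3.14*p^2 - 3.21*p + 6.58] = 0.6*p + 6.28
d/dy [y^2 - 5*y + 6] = 2*y - 5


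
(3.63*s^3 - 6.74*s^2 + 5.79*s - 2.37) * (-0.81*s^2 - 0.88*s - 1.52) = -2.9403*s^5 + 2.265*s^4 - 4.2763*s^3 + 7.0693*s^2 - 6.7152*s + 3.6024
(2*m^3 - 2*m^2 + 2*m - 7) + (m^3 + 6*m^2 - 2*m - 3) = 3*m^3 + 4*m^2 - 10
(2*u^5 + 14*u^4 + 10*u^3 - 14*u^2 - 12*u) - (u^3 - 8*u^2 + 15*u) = 2*u^5 + 14*u^4 + 9*u^3 - 6*u^2 - 27*u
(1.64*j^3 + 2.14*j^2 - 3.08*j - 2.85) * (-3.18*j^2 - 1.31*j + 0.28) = -5.2152*j^5 - 8.9536*j^4 + 7.4502*j^3 + 13.697*j^2 + 2.8711*j - 0.798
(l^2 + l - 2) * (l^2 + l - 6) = l^4 + 2*l^3 - 7*l^2 - 8*l + 12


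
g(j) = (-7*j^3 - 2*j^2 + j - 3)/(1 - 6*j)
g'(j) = (-21*j^2 - 4*j + 1)/(1 - 6*j) + 6*(-7*j^3 - 2*j^2 + j - 3)/(1 - 6*j)^2 = (84*j^3 - 9*j^2 - 4*j - 17)/(36*j^2 - 12*j + 1)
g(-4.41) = 20.18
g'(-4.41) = -9.79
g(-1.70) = 2.13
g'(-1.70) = -3.58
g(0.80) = 1.86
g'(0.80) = 1.18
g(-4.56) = 21.67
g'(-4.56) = -10.13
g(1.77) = 4.81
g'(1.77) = 4.47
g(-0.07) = -2.17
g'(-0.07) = -8.33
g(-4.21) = 18.27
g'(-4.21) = -9.32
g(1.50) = 3.70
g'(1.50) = 3.75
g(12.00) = 174.30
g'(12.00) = 28.52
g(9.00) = 99.23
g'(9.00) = 21.52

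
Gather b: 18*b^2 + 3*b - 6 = 18*b^2 + 3*b - 6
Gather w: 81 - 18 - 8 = 55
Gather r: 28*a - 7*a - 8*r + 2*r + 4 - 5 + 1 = 21*a - 6*r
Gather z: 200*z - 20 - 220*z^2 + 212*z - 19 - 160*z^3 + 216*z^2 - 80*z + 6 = -160*z^3 - 4*z^2 + 332*z - 33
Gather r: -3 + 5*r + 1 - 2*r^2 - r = -2*r^2 + 4*r - 2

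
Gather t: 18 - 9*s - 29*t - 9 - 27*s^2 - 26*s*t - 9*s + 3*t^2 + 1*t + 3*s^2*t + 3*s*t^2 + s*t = -27*s^2 - 18*s + t^2*(3*s + 3) + t*(3*s^2 - 25*s - 28) + 9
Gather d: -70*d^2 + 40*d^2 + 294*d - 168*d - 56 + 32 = -30*d^2 + 126*d - 24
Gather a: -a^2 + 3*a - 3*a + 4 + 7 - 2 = 9 - a^2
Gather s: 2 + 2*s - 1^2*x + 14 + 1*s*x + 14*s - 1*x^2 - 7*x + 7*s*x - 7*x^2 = s*(8*x + 16) - 8*x^2 - 8*x + 16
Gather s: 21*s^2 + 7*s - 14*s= 21*s^2 - 7*s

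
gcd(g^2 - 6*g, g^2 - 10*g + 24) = g - 6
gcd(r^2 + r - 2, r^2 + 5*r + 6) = r + 2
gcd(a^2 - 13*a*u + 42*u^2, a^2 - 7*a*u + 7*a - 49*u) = -a + 7*u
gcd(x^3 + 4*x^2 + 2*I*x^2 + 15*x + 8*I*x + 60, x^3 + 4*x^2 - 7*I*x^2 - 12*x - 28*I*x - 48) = x^2 + x*(4 - 3*I) - 12*I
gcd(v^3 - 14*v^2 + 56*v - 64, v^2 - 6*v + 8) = v^2 - 6*v + 8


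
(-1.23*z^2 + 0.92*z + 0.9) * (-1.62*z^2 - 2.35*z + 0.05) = 1.9926*z^4 + 1.4001*z^3 - 3.6815*z^2 - 2.069*z + 0.045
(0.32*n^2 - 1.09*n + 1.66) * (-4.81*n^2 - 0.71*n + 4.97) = -1.5392*n^4 + 5.0157*n^3 - 5.6203*n^2 - 6.5959*n + 8.2502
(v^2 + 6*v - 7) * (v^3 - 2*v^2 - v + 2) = v^5 + 4*v^4 - 20*v^3 + 10*v^2 + 19*v - 14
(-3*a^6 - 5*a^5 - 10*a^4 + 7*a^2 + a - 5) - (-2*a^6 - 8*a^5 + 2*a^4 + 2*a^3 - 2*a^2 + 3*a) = -a^6 + 3*a^5 - 12*a^4 - 2*a^3 + 9*a^2 - 2*a - 5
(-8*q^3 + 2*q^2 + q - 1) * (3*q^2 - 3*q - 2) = -24*q^5 + 30*q^4 + 13*q^3 - 10*q^2 + q + 2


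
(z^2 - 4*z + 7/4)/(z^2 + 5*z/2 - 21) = (z - 1/2)/(z + 6)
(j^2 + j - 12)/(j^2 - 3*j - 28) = (j - 3)/(j - 7)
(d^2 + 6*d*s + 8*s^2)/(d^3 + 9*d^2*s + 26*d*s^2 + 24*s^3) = 1/(d + 3*s)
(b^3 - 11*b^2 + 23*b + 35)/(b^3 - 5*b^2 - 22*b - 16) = (b^2 - 12*b + 35)/(b^2 - 6*b - 16)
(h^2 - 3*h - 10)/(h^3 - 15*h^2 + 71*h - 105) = (h + 2)/(h^2 - 10*h + 21)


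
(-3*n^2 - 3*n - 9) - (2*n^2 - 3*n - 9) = -5*n^2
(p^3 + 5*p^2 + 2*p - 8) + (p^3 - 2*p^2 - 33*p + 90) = 2*p^3 + 3*p^2 - 31*p + 82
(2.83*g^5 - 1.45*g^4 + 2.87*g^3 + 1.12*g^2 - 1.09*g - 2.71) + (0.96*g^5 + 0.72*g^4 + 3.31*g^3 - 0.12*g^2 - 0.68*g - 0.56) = 3.79*g^5 - 0.73*g^4 + 6.18*g^3 + 1.0*g^2 - 1.77*g - 3.27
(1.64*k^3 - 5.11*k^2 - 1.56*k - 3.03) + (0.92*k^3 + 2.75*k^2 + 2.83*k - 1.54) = 2.56*k^3 - 2.36*k^2 + 1.27*k - 4.57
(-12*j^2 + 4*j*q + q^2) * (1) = -12*j^2 + 4*j*q + q^2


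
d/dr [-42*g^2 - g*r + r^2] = -g + 2*r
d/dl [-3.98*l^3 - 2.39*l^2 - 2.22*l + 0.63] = -11.94*l^2 - 4.78*l - 2.22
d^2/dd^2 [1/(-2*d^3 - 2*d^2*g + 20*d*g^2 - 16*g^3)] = ((3*d + g)*(d^3 + d^2*g - 10*d*g^2 + 8*g^3) - (3*d^2 + 2*d*g - 10*g^2)^2)/(d^3 + d^2*g - 10*d*g^2 + 8*g^3)^3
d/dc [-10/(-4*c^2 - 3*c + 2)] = 10*(-8*c - 3)/(4*c^2 + 3*c - 2)^2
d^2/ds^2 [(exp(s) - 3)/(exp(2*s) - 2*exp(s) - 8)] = (exp(4*s) - 10*exp(3*s) + 66*exp(2*s) - 124*exp(s) + 112)*exp(s)/(exp(6*s) - 6*exp(5*s) - 12*exp(4*s) + 88*exp(3*s) + 96*exp(2*s) - 384*exp(s) - 512)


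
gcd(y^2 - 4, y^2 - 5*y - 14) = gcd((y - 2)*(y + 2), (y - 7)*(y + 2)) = y + 2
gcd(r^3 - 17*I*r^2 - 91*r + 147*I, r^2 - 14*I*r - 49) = r^2 - 14*I*r - 49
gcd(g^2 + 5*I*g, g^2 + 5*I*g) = g^2 + 5*I*g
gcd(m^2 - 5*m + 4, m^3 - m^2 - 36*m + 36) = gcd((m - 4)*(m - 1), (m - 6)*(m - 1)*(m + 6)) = m - 1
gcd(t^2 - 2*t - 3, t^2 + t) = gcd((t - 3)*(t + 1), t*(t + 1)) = t + 1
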